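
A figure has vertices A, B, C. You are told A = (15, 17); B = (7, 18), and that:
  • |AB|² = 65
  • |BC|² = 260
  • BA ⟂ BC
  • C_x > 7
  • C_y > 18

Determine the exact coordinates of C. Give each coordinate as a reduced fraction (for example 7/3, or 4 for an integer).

1. C_x = 9  [[BA ⟂ BC ⇒ 8x-1y-38=0] ∩ [|C−(7, 18)|²=260]]
2. C_y = 34  [[BA ⟂ BC ⇒ 8x-1y-38=0] ∩ [|C−(7, 18)|²=260]]
   so C = (9, 34)

C = (9, 34)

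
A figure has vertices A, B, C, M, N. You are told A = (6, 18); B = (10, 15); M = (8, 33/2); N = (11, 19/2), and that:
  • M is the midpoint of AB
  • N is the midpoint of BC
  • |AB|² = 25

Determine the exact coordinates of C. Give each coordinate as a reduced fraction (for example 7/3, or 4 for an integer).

C = (12, 4)

1. C_x = 12  [C = 2·N−B = 2·(11, 19/2)−(10, 15)]
2. C_y = 4  [C = 2·N−B = 2·(11, 19/2)−(10, 15)]
   so C = (12, 4)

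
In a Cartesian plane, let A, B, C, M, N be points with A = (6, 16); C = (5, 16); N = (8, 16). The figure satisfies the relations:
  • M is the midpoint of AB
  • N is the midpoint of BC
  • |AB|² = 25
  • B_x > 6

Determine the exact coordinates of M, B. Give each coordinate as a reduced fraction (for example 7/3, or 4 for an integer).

M = (17/2, 16)
B = (11, 16)

1. B_x = 11  [B = 2·N−C = 2·(8, 16)−(5, 16)]
2. B_y = 16  [B = 2·N−C = 2·(8, 16)−(5, 16)]
   so B = (11, 16)
3. M_x = 17/2  [2·M = A+B = (6, 16)+(11, 16)]
4. M_y = 16  [2·M = A+B = (6, 16)+(11, 16)]
   so M = (17/2, 16)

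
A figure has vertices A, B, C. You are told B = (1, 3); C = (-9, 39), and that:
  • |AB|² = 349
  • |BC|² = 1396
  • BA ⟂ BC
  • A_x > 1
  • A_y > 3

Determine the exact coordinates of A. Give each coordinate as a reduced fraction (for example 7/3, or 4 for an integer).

1. A_x = 19  [[BA ⟂ BC ⇒ -10x+36y-98=0] ∩ [|A−(1, 3)|²=349]]
2. A_y = 8  [[BA ⟂ BC ⇒ -10x+36y-98=0] ∩ [|A−(1, 3)|²=349]]
   so A = (19, 8)

A = (19, 8)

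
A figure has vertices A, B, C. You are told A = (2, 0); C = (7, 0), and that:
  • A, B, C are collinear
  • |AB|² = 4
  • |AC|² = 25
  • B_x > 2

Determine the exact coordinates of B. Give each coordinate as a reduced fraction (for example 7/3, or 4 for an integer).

1. B_x = 4  [[A, B, C are collinear ⇒ -5y=0] ∩ [|B−(2, 0)|²=4]]
2. B_y = 0  [[A, B, C are collinear ⇒ -5y=0] ∩ [|B−(2, 0)|²=4]]
   so B = (4, 0)

B = (4, 0)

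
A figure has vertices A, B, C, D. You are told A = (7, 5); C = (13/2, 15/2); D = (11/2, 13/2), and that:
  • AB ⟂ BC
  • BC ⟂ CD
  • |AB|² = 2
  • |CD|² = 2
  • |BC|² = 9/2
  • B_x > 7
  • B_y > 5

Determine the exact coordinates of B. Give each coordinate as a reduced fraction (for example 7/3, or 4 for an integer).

B = (8, 6)

1. B_x = 8  [[BC ⟂ CD ⇒ 1x+1y-14=0] ∩ [|B−(7, 5)|²=2]]
2. B_y = 6  [[BC ⟂ CD ⇒ 1x+1y-14=0] ∩ [|B−(7, 5)|²=2]]
   so B = (8, 6)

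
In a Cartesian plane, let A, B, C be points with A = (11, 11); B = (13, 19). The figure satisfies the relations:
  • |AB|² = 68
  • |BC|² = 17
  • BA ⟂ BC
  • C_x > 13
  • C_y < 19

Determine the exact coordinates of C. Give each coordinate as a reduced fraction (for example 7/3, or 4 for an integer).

C = (17, 18)

1. C_x = 17  [[BA ⟂ BC ⇒ -2x-8y+178=0] ∩ [|C−(13, 19)|²=17]]
2. C_y = 18  [[BA ⟂ BC ⇒ -2x-8y+178=0] ∩ [|C−(13, 19)|²=17]]
   so C = (17, 18)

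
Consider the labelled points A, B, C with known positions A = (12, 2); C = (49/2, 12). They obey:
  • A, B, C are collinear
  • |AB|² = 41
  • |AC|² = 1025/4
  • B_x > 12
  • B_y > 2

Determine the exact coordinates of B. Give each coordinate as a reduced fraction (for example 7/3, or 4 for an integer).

B = (17, 6)

1. B_x = 17  [[A, B, C are collinear ⇒ 10x-25/2y-95=0] ∩ [|B−(12, 2)|²=41]]
2. B_y = 6  [[A, B, C are collinear ⇒ 10x-25/2y-95=0] ∩ [|B−(12, 2)|²=41]]
   so B = (17, 6)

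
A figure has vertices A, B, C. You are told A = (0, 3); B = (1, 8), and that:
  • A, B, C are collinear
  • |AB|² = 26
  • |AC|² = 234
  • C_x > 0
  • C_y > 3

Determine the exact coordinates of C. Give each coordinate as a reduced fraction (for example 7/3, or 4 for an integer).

C = (3, 18)

1. C_x = 3  [[A, B, C are collinear ⇒ -5x+1y-3=0] ∩ [|C−(0, 3)|²=234]]
2. C_y = 18  [[A, B, C are collinear ⇒ -5x+1y-3=0] ∩ [|C−(0, 3)|²=234]]
   so C = (3, 18)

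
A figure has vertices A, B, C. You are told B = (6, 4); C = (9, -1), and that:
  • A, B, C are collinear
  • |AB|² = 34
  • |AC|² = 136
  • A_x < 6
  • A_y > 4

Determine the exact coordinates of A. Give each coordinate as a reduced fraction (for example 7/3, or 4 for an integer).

A = (3, 9)

1. A_x = 3  [[A, B, C are collinear ⇒ 5x+3y-42=0] ∩ [|A−(6, 4)|²=34]]
2. A_y = 9  [[A, B, C are collinear ⇒ 5x+3y-42=0] ∩ [|A−(6, 4)|²=34]]
   so A = (3, 9)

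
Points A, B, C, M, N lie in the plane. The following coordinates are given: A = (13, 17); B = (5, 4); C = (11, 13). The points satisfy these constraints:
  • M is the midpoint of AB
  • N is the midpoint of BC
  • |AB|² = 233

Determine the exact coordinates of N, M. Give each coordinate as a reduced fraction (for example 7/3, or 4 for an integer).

N = (8, 17/2)
M = (9, 21/2)

1. M_x = 9  [2·M = A+B = (13, 17)+(5, 4)]
2. M_y = 21/2  [2·M = A+B = (13, 17)+(5, 4)]
   so M = (9, 21/2)
3. N_x = 8  [2·N = B+C = (5, 4)+(11, 13)]
4. N_y = 17/2  [2·N = B+C = (5, 4)+(11, 13)]
   so N = (8, 17/2)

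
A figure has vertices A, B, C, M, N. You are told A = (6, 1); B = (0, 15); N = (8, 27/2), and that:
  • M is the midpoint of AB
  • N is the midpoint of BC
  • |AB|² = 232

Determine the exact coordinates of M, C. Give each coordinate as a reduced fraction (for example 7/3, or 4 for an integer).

1. M_x = 3  [2·M = A+B = (6, 1)+(0, 15)]
2. M_y = 8  [2·M = A+B = (6, 1)+(0, 15)]
   so M = (3, 8)
3. C_x = 16  [C = 2·N−B = 2·(8, 27/2)−(0, 15)]
4. C_y = 12  [C = 2·N−B = 2·(8, 27/2)−(0, 15)]
   so C = (16, 12)

M = (3, 8)
C = (16, 12)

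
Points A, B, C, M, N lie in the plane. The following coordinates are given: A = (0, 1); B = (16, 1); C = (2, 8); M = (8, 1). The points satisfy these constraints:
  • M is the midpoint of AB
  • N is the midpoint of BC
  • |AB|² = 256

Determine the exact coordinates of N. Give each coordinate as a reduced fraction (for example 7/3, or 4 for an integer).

N = (9, 9/2)

1. N_x = 9  [2·N = B+C = (16, 1)+(2, 8)]
2. N_y = 9/2  [2·N = B+C = (16, 1)+(2, 8)]
   so N = (9, 9/2)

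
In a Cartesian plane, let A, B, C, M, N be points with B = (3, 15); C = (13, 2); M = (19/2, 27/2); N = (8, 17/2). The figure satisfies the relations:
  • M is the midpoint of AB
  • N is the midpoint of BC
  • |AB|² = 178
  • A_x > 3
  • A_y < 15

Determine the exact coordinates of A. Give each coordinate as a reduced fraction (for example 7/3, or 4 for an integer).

1. A_x = 16  [A = 2·M−B = 2·(19/2, 27/2)−(3, 15)]
2. A_y = 12  [A = 2·M−B = 2·(19/2, 27/2)−(3, 15)]
   so A = (16, 12)

A = (16, 12)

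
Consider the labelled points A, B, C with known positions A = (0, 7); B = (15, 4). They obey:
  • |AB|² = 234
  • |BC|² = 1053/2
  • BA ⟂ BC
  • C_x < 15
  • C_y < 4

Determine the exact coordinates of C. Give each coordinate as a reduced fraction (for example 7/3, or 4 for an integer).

C = (21/2, -37/2)

1. C_x = 21/2  [[BA ⟂ BC ⇒ -15x+3y+213=0] ∩ [|C−(15, 4)|²=1053/2]]
2. C_y = -37/2  [[BA ⟂ BC ⇒ -15x+3y+213=0] ∩ [|C−(15, 4)|²=1053/2]]
   so C = (21/2, -37/2)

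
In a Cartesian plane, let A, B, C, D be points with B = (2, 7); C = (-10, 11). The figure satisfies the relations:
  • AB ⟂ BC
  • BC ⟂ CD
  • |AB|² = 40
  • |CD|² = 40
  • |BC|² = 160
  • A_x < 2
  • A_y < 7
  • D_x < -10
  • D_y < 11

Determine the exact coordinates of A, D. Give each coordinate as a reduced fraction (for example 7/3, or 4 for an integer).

1. A_x = 0  [[AB ⟂ BC ⇒ 12x-4y+4=0] ∩ [|A−(2, 7)|²=40]]
2. A_y = 1  [[AB ⟂ BC ⇒ 12x-4y+4=0] ∩ [|A−(2, 7)|²=40]]
   so A = (0, 1)
3. D_x = -12  [[BC ⟂ CD ⇒ -12x+4y-164=0] ∩ [|D−(-10, 11)|²=40]]
4. D_y = 5  [[BC ⟂ CD ⇒ -12x+4y-164=0] ∩ [|D−(-10, 11)|²=40]]
   so D = (-12, 5)

A = (0, 1)
D = (-12, 5)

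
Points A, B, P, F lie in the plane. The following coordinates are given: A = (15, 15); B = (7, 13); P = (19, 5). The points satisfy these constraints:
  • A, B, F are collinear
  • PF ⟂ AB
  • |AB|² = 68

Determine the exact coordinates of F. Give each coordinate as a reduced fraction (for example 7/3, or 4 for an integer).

F = (279/17, 261/17)

1. F_x = 279/17  [[A, B, F are collinear ⇒ 2x-8y+90=0] ∩ [PF ⟂ AB ⇒ -8x-2y+162=0]]
2. F_y = 261/17  [[A, B, F are collinear ⇒ 2x-8y+90=0] ∩ [PF ⟂ AB ⇒ -8x-2y+162=0]]
   so F = (279/17, 261/17)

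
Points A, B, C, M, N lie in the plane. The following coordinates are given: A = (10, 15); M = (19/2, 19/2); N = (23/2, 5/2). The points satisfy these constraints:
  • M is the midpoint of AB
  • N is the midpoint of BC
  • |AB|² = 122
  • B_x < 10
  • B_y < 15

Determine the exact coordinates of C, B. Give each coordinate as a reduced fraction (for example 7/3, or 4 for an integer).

1. B_x = 9  [B = 2·M−A = 2·(19/2, 19/2)−(10, 15)]
2. B_y = 4  [B = 2·M−A = 2·(19/2, 19/2)−(10, 15)]
   so B = (9, 4)
3. C_x = 14  [C = 2·N−B = 2·(23/2, 5/2)−(9, 4)]
4. C_y = 1  [C = 2·N−B = 2·(23/2, 5/2)−(9, 4)]
   so C = (14, 1)

C = (14, 1)
B = (9, 4)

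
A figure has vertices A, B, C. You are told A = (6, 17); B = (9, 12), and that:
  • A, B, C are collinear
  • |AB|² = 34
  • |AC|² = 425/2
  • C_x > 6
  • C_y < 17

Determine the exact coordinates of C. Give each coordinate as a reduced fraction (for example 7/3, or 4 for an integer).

C = (27/2, 9/2)

1. C_x = 27/2  [[A, B, C are collinear ⇒ 5x+3y-81=0] ∩ [|C−(6, 17)|²=425/2]]
2. C_y = 9/2  [[A, B, C are collinear ⇒ 5x+3y-81=0] ∩ [|C−(6, 17)|²=425/2]]
   so C = (27/2, 9/2)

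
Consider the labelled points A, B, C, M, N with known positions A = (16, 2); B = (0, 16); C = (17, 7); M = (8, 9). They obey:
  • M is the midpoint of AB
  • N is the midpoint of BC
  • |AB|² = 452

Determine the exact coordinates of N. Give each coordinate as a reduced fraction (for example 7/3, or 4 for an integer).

N = (17/2, 23/2)

1. N_x = 17/2  [2·N = B+C = (0, 16)+(17, 7)]
2. N_y = 23/2  [2·N = B+C = (0, 16)+(17, 7)]
   so N = (17/2, 23/2)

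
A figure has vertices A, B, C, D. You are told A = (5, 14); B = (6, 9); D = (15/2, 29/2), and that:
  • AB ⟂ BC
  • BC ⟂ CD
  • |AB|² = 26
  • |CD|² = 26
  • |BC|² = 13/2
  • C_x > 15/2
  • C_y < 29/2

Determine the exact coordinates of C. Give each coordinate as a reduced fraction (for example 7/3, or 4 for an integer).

C = (17/2, 19/2)

1. C_x = 17/2  [[AB ⟂ BC ⇒ 1x-5y+39=0] ∩ [|C−(15/2, 29/2)|²=26]]
2. C_y = 19/2  [[AB ⟂ BC ⇒ 1x-5y+39=0] ∩ [|C−(15/2, 29/2)|²=26]]
   so C = (17/2, 19/2)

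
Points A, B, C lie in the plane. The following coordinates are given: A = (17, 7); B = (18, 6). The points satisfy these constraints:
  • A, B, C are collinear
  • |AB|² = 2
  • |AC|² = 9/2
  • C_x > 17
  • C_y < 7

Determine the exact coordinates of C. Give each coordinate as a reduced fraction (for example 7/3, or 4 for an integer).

C = (37/2, 11/2)

1. C_x = 37/2  [[A, B, C are collinear ⇒ 1x+1y-24=0] ∩ [|C−(17, 7)|²=9/2]]
2. C_y = 11/2  [[A, B, C are collinear ⇒ 1x+1y-24=0] ∩ [|C−(17, 7)|²=9/2]]
   so C = (37/2, 11/2)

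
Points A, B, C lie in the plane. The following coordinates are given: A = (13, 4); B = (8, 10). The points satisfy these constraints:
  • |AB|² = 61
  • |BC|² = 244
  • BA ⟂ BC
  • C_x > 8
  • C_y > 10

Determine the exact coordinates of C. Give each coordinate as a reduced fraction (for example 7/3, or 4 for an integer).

C = (20, 20)

1. C_x = 20  [[BA ⟂ BC ⇒ 5x-6y+20=0] ∩ [|C−(8, 10)|²=244]]
2. C_y = 20  [[BA ⟂ BC ⇒ 5x-6y+20=0] ∩ [|C−(8, 10)|²=244]]
   so C = (20, 20)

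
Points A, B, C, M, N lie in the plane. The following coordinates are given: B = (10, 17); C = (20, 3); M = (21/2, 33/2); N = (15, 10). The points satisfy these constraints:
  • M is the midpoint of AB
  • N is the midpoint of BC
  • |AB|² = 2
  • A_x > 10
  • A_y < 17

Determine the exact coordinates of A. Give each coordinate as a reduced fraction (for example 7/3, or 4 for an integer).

A = (11, 16)

1. A_x = 11  [A = 2·M−B = 2·(21/2, 33/2)−(10, 17)]
2. A_y = 16  [A = 2·M−B = 2·(21/2, 33/2)−(10, 17)]
   so A = (11, 16)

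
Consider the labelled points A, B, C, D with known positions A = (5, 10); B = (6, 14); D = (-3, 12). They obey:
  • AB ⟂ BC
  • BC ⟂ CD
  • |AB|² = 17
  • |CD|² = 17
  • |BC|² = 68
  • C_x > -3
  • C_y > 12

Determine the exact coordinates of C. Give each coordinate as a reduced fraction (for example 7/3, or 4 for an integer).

1. C_x = -2  [[AB ⟂ BC ⇒ 1x+4y-62=0] ∩ [|C−(-3, 12)|²=17]]
2. C_y = 16  [[AB ⟂ BC ⇒ 1x+4y-62=0] ∩ [|C−(-3, 12)|²=17]]
   so C = (-2, 16)

C = (-2, 16)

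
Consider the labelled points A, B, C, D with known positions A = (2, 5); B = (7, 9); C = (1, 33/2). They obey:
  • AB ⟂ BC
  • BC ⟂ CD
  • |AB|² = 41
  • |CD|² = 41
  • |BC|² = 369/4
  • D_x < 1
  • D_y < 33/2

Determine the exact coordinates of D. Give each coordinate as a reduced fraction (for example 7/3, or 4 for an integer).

D = (-4, 25/2)

1. D_x = -4  [[BC ⟂ CD ⇒ -6x+15/2y-471/4=0] ∩ [|D−(1, 33/2)|²=41]]
2. D_y = 25/2  [[BC ⟂ CD ⇒ -6x+15/2y-471/4=0] ∩ [|D−(1, 33/2)|²=41]]
   so D = (-4, 25/2)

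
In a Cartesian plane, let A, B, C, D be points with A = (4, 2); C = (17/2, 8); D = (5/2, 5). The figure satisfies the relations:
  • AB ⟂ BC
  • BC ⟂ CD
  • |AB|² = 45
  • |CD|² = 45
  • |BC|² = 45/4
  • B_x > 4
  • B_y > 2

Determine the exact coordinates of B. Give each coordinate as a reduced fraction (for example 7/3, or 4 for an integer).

B = (10, 5)

1. B_x = 10  [[BC ⟂ CD ⇒ 6x+3y-75=0] ∩ [|B−(4, 2)|²=45]]
2. B_y = 5  [[BC ⟂ CD ⇒ 6x+3y-75=0] ∩ [|B−(4, 2)|²=45]]
   so B = (10, 5)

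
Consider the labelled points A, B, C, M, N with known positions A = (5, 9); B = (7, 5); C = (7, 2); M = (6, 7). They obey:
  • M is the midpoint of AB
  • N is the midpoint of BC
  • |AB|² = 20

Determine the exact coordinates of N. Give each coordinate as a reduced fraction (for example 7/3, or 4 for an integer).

N = (7, 7/2)

1. N_x = 7  [2·N = B+C = (7, 5)+(7, 2)]
2. N_y = 7/2  [2·N = B+C = (7, 5)+(7, 2)]
   so N = (7, 7/2)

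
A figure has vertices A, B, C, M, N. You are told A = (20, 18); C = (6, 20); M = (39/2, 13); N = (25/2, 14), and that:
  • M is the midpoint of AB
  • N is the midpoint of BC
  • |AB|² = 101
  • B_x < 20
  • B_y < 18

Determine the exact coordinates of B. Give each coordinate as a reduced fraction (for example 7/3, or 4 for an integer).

1. B_x = 19  [B = 2·M−A = 2·(39/2, 13)−(20, 18)]
2. B_y = 8  [B = 2·M−A = 2·(39/2, 13)−(20, 18)]
   so B = (19, 8)

B = (19, 8)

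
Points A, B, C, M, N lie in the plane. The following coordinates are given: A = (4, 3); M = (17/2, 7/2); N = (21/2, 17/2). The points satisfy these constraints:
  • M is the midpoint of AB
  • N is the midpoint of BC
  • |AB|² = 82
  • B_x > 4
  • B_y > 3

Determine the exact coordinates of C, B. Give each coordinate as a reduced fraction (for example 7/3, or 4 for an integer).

1. B_x = 13  [B = 2·M−A = 2·(17/2, 7/2)−(4, 3)]
2. B_y = 4  [B = 2·M−A = 2·(17/2, 7/2)−(4, 3)]
   so B = (13, 4)
3. C_x = 8  [C = 2·N−B = 2·(21/2, 17/2)−(13, 4)]
4. C_y = 13  [C = 2·N−B = 2·(21/2, 17/2)−(13, 4)]
   so C = (8, 13)

C = (8, 13)
B = (13, 4)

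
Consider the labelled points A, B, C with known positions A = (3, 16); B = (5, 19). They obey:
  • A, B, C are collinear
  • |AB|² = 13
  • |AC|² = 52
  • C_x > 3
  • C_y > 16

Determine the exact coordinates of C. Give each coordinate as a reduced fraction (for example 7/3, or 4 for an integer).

C = (7, 22)

1. C_x = 7  [[A, B, C are collinear ⇒ -3x+2y-23=0] ∩ [|C−(3, 16)|²=52]]
2. C_y = 22  [[A, B, C are collinear ⇒ -3x+2y-23=0] ∩ [|C−(3, 16)|²=52]]
   so C = (7, 22)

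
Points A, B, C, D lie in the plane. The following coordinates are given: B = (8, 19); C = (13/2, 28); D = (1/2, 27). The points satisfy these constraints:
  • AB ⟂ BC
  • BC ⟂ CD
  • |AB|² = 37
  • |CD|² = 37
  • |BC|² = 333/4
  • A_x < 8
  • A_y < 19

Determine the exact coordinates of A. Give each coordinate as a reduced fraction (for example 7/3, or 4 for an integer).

A = (2, 18)

1. A_x = 2  [[AB ⟂ BC ⇒ 3/2x-9y+159=0] ∩ [|A−(8, 19)|²=37]]
2. A_y = 18  [[AB ⟂ BC ⇒ 3/2x-9y+159=0] ∩ [|A−(8, 19)|²=37]]
   so A = (2, 18)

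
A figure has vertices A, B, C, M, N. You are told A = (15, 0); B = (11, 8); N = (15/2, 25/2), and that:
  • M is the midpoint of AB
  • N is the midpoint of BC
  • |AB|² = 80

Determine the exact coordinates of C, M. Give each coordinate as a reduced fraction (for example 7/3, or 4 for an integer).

1. M_x = 13  [2·M = A+B = (15, 0)+(11, 8)]
2. M_y = 4  [2·M = A+B = (15, 0)+(11, 8)]
   so M = (13, 4)
3. C_x = 4  [C = 2·N−B = 2·(15/2, 25/2)−(11, 8)]
4. C_y = 17  [C = 2·N−B = 2·(15/2, 25/2)−(11, 8)]
   so C = (4, 17)

C = (4, 17)
M = (13, 4)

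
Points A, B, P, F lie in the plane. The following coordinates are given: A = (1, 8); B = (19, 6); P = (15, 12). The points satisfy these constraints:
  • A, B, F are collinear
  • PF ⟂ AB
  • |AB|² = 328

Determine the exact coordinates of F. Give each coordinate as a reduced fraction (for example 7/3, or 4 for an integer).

1. F_x = 590/41  [[A, B, F are collinear ⇒ 2x+18y-146=0] ∩ [PF ⟂ AB ⇒ 18x-2y-246=0]]
2. F_y = 267/41  [[A, B, F are collinear ⇒ 2x+18y-146=0] ∩ [PF ⟂ AB ⇒ 18x-2y-246=0]]
   so F = (590/41, 267/41)

F = (590/41, 267/41)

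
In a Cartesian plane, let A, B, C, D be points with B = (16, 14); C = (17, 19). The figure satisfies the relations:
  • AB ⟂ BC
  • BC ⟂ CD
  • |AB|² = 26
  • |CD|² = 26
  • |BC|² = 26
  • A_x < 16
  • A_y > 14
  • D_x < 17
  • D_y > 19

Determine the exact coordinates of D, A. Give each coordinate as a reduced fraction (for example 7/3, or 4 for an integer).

1. D_x = 12  [[BC ⟂ CD ⇒ 1x+5y-112=0] ∩ [|D−(17, 19)|²=26]]
2. D_y = 20  [[BC ⟂ CD ⇒ 1x+5y-112=0] ∩ [|D−(17, 19)|²=26]]
   so D = (12, 20)
3. A_x = 11  [[AB ⟂ BC ⇒ -1x-5y+86=0] ∩ [|A−(16, 14)|²=26]]
4. A_y = 15  [[AB ⟂ BC ⇒ -1x-5y+86=0] ∩ [|A−(16, 14)|²=26]]
   so A = (11, 15)

D = (12, 20)
A = (11, 15)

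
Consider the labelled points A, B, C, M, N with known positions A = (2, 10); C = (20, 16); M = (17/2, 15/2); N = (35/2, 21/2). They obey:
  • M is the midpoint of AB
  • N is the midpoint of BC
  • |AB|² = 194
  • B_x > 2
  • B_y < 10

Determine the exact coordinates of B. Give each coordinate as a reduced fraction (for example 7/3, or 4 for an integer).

B = (15, 5)

1. B_x = 15  [B = 2·M−A = 2·(17/2, 15/2)−(2, 10)]
2. B_y = 5  [B = 2·M−A = 2·(17/2, 15/2)−(2, 10)]
   so B = (15, 5)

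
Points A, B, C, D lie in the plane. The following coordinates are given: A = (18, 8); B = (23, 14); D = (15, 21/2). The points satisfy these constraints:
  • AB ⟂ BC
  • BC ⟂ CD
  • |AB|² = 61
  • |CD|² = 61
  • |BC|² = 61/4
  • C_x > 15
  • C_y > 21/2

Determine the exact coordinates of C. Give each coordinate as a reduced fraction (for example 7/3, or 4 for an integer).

1. C_x = 20  [[AB ⟂ BC ⇒ 5x+6y-199=0] ∩ [|C−(15, 21/2)|²=61]]
2. C_y = 33/2  [[AB ⟂ BC ⇒ 5x+6y-199=0] ∩ [|C−(15, 21/2)|²=61]]
   so C = (20, 33/2)

C = (20, 33/2)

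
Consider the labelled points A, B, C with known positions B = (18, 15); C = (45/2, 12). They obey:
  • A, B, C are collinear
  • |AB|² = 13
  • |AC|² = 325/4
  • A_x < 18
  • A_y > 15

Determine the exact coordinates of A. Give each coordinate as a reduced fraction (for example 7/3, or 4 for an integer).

A = (15, 17)

1. A_x = 15  [[A, B, C are collinear ⇒ 3x+9/2y-243/2=0] ∩ [|A−(18, 15)|²=13]]
2. A_y = 17  [[A, B, C are collinear ⇒ 3x+9/2y-243/2=0] ∩ [|A−(18, 15)|²=13]]
   so A = (15, 17)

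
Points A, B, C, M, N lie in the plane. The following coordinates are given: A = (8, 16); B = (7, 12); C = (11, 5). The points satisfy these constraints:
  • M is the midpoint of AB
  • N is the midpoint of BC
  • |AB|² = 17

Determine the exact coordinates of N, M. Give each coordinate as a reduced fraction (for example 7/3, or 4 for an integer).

1. M_x = 15/2  [2·M = A+B = (8, 16)+(7, 12)]
2. M_y = 14  [2·M = A+B = (8, 16)+(7, 12)]
   so M = (15/2, 14)
3. N_x = 9  [2·N = B+C = (7, 12)+(11, 5)]
4. N_y = 17/2  [2·N = B+C = (7, 12)+(11, 5)]
   so N = (9, 17/2)

N = (9, 17/2)
M = (15/2, 14)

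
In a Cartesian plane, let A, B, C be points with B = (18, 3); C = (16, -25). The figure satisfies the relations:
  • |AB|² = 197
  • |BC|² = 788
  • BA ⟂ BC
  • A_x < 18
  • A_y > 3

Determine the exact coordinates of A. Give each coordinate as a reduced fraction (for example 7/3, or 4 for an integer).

1. A_x = 4  [[BA ⟂ BC ⇒ -2x-28y+120=0] ∩ [|A−(18, 3)|²=197]]
2. A_y = 4  [[BA ⟂ BC ⇒ -2x-28y+120=0] ∩ [|A−(18, 3)|²=197]]
   so A = (4, 4)

A = (4, 4)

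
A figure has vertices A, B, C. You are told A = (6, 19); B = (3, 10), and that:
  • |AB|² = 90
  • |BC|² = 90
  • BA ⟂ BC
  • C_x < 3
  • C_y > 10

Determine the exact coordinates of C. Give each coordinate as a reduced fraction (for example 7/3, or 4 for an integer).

C = (-6, 13)

1. C_x = -6  [[BA ⟂ BC ⇒ 3x+9y-99=0] ∩ [|C−(3, 10)|²=90]]
2. C_y = 13  [[BA ⟂ BC ⇒ 3x+9y-99=0] ∩ [|C−(3, 10)|²=90]]
   so C = (-6, 13)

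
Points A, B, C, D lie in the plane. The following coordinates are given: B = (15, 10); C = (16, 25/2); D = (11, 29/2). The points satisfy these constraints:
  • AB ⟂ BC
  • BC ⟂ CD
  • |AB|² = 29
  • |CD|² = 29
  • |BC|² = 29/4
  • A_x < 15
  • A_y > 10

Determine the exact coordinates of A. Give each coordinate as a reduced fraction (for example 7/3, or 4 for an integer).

A = (10, 12)

1. A_x = 10  [[AB ⟂ BC ⇒ -1x-5/2y+40=0] ∩ [|A−(15, 10)|²=29]]
2. A_y = 12  [[AB ⟂ BC ⇒ -1x-5/2y+40=0] ∩ [|A−(15, 10)|²=29]]
   so A = (10, 12)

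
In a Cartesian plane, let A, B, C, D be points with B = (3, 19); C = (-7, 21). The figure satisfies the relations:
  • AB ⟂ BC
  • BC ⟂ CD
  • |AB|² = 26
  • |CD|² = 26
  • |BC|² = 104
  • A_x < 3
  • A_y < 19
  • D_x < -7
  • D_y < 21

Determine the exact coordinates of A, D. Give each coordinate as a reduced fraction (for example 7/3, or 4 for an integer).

1. A_x = 2  [[AB ⟂ BC ⇒ 10x-2y+8=0] ∩ [|A−(3, 19)|²=26]]
2. A_y = 14  [[AB ⟂ BC ⇒ 10x-2y+8=0] ∩ [|A−(3, 19)|²=26]]
   so A = (2, 14)
3. D_x = -8  [[BC ⟂ CD ⇒ -10x+2y-112=0] ∩ [|D−(-7, 21)|²=26]]
4. D_y = 16  [[BC ⟂ CD ⇒ -10x+2y-112=0] ∩ [|D−(-7, 21)|²=26]]
   so D = (-8, 16)

A = (2, 14)
D = (-8, 16)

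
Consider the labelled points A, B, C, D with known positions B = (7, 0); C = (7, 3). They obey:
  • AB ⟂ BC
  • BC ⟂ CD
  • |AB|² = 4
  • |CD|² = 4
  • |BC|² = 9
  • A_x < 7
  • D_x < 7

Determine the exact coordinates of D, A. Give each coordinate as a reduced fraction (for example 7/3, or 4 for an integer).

D = (5, 3)
A = (5, 0)

1. D_x = 5  [[BC ⟂ CD ⇒ 3y-9=0] ∩ [|D−(7, 3)|²=4]]
2. D_y = 3  [[BC ⟂ CD ⇒ 3y-9=0] ∩ [|D−(7, 3)|²=4]]
   so D = (5, 3)
3. A_x = 5  [[AB ⟂ BC ⇒ -3y=0] ∩ [|A−(7, 0)|²=4]]
4. A_y = 0  [[AB ⟂ BC ⇒ -3y=0] ∩ [|A−(7, 0)|²=4]]
   so A = (5, 0)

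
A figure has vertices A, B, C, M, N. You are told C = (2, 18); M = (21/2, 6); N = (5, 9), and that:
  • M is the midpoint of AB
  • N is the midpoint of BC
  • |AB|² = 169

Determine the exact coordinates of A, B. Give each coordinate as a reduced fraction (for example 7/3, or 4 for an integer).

1. B_x = 8  [B = 2·N−C = 2·(5, 9)−(2, 18)]
2. B_y = 0  [B = 2·N−C = 2·(5, 9)−(2, 18)]
   so B = (8, 0)
3. A_x = 13  [A = 2·M−B = 2·(21/2, 6)−(8, 0)]
4. A_y = 12  [A = 2·M−B = 2·(21/2, 6)−(8, 0)]
   so A = (13, 12)

A = (13, 12)
B = (8, 0)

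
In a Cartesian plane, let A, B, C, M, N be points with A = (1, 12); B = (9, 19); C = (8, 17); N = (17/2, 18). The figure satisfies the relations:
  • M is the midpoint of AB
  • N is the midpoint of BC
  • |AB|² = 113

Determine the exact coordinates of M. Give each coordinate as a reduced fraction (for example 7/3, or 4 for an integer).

1. M_x = 5  [2·M = A+B = (1, 12)+(9, 19)]
2. M_y = 31/2  [2·M = A+B = (1, 12)+(9, 19)]
   so M = (5, 31/2)

M = (5, 31/2)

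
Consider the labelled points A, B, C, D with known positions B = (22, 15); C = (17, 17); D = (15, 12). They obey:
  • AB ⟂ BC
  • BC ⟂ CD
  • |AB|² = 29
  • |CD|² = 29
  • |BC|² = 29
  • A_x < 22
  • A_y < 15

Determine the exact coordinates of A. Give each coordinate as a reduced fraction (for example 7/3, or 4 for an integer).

A = (20, 10)

1. A_x = 20  [[AB ⟂ BC ⇒ 5x-2y-80=0] ∩ [|A−(22, 15)|²=29]]
2. A_y = 10  [[AB ⟂ BC ⇒ 5x-2y-80=0] ∩ [|A−(22, 15)|²=29]]
   so A = (20, 10)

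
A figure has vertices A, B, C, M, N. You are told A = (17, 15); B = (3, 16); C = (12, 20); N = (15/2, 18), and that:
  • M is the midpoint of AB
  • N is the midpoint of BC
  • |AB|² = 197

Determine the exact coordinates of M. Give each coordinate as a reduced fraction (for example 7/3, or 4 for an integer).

1. M_x = 10  [2·M = A+B = (17, 15)+(3, 16)]
2. M_y = 31/2  [2·M = A+B = (17, 15)+(3, 16)]
   so M = (10, 31/2)

M = (10, 31/2)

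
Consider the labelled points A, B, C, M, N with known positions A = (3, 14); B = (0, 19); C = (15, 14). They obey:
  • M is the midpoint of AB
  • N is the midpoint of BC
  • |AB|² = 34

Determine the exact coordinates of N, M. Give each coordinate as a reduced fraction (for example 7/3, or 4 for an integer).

1. M_x = 3/2  [2·M = A+B = (3, 14)+(0, 19)]
2. M_y = 33/2  [2·M = A+B = (3, 14)+(0, 19)]
   so M = (3/2, 33/2)
3. N_x = 15/2  [2·N = B+C = (0, 19)+(15, 14)]
4. N_y = 33/2  [2·N = B+C = (0, 19)+(15, 14)]
   so N = (15/2, 33/2)

N = (15/2, 33/2)
M = (3/2, 33/2)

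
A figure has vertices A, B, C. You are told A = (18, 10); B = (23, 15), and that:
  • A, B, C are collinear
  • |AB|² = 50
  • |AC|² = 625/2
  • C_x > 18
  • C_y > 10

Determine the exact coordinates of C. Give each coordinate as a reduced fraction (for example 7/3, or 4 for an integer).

1. C_x = 61/2  [[A, B, C are collinear ⇒ -5x+5y+40=0] ∩ [|C−(18, 10)|²=625/2]]
2. C_y = 45/2  [[A, B, C are collinear ⇒ -5x+5y+40=0] ∩ [|C−(18, 10)|²=625/2]]
   so C = (61/2, 45/2)

C = (61/2, 45/2)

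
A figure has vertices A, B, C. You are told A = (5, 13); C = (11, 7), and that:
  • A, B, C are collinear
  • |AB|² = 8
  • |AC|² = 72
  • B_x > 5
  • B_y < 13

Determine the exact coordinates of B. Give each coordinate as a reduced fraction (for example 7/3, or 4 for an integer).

B = (7, 11)

1. B_x = 7  [[A, B, C are collinear ⇒ -6x-6y+108=0] ∩ [|B−(5, 13)|²=8]]
2. B_y = 11  [[A, B, C are collinear ⇒ -6x-6y+108=0] ∩ [|B−(5, 13)|²=8]]
   so B = (7, 11)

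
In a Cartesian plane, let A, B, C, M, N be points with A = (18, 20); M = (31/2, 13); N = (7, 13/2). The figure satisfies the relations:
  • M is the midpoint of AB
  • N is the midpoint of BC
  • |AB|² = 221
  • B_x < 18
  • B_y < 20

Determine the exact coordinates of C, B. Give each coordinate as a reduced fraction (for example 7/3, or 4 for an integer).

1. B_x = 13  [B = 2·M−A = 2·(31/2, 13)−(18, 20)]
2. B_y = 6  [B = 2·M−A = 2·(31/2, 13)−(18, 20)]
   so B = (13, 6)
3. C_x = 1  [C = 2·N−B = 2·(7, 13/2)−(13, 6)]
4. C_y = 7  [C = 2·N−B = 2·(7, 13/2)−(13, 6)]
   so C = (1, 7)

C = (1, 7)
B = (13, 6)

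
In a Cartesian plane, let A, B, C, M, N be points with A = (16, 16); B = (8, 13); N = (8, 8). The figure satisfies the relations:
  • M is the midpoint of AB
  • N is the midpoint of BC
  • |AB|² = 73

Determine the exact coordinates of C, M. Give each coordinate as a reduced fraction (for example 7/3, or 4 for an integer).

1. M_x = 12  [2·M = A+B = (16, 16)+(8, 13)]
2. M_y = 29/2  [2·M = A+B = (16, 16)+(8, 13)]
   so M = (12, 29/2)
3. C_x = 8  [C = 2·N−B = 2·(8, 8)−(8, 13)]
4. C_y = 3  [C = 2·N−B = 2·(8, 8)−(8, 13)]
   so C = (8, 3)

C = (8, 3)
M = (12, 29/2)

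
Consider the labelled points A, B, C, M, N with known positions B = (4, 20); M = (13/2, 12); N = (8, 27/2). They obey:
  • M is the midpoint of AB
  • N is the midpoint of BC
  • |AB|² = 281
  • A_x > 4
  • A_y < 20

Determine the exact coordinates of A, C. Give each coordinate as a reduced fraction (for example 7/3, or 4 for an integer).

1. A_x = 9  [A = 2·M−B = 2·(13/2, 12)−(4, 20)]
2. A_y = 4  [A = 2·M−B = 2·(13/2, 12)−(4, 20)]
   so A = (9, 4)
3. C_x = 12  [C = 2·N−B = 2·(8, 27/2)−(4, 20)]
4. C_y = 7  [C = 2·N−B = 2·(8, 27/2)−(4, 20)]
   so C = (12, 7)

A = (9, 4)
C = (12, 7)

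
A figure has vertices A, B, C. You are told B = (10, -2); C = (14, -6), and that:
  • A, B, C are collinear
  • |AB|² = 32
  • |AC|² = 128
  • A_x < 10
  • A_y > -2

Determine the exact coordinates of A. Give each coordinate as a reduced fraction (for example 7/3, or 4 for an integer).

A = (6, 2)

1. A_x = 6  [[A, B, C are collinear ⇒ 4x+4y-32=0] ∩ [|A−(10, -2)|²=32]]
2. A_y = 2  [[A, B, C are collinear ⇒ 4x+4y-32=0] ∩ [|A−(10, -2)|²=32]]
   so A = (6, 2)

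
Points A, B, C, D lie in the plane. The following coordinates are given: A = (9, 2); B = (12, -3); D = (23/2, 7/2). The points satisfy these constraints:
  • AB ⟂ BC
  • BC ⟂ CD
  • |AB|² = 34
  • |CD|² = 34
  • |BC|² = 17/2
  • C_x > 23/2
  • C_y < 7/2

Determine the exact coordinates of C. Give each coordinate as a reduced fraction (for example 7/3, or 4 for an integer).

1. C_x = 29/2  [[AB ⟂ BC ⇒ 3x-5y-51=0] ∩ [|C−(23/2, 7/2)|²=34]]
2. C_y = -3/2  [[AB ⟂ BC ⇒ 3x-5y-51=0] ∩ [|C−(23/2, 7/2)|²=34]]
   so C = (29/2, -3/2)

C = (29/2, -3/2)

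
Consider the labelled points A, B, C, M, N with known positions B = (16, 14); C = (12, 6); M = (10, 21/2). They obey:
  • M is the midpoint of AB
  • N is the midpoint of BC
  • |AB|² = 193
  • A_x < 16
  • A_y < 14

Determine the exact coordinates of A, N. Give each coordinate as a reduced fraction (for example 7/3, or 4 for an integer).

1. A_x = 4  [A = 2·M−B = 2·(10, 21/2)−(16, 14)]
2. A_y = 7  [A = 2·M−B = 2·(10, 21/2)−(16, 14)]
   so A = (4, 7)
3. N_x = 14  [2·N = B+C = (16, 14)+(12, 6)]
4. N_y = 10  [2·N = B+C = (16, 14)+(12, 6)]
   so N = (14, 10)

A = (4, 7)
N = (14, 10)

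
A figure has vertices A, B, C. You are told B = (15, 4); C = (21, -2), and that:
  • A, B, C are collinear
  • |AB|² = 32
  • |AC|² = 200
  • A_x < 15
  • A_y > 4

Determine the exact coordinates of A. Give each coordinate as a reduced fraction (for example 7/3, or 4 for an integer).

A = (11, 8)

1. A_x = 11  [[A, B, C are collinear ⇒ 6x+6y-114=0] ∩ [|A−(15, 4)|²=32]]
2. A_y = 8  [[A, B, C are collinear ⇒ 6x+6y-114=0] ∩ [|A−(15, 4)|²=32]]
   so A = (11, 8)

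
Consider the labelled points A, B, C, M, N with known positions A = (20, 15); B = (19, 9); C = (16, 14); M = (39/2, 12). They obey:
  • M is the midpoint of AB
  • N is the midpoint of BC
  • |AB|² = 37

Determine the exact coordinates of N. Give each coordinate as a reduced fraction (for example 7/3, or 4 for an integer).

1. N_x = 35/2  [2·N = B+C = (19, 9)+(16, 14)]
2. N_y = 23/2  [2·N = B+C = (19, 9)+(16, 14)]
   so N = (35/2, 23/2)

N = (35/2, 23/2)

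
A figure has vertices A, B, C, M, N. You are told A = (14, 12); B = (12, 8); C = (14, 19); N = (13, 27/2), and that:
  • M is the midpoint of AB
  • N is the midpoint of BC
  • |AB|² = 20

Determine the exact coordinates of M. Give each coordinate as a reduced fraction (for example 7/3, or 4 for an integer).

M = (13, 10)

1. M_x = 13  [2·M = A+B = (14, 12)+(12, 8)]
2. M_y = 10  [2·M = A+B = (14, 12)+(12, 8)]
   so M = (13, 10)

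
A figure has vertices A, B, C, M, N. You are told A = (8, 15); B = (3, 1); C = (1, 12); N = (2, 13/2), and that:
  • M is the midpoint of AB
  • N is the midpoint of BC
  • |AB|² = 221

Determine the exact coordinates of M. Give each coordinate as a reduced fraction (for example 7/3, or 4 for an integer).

M = (11/2, 8)

1. M_x = 11/2  [2·M = A+B = (8, 15)+(3, 1)]
2. M_y = 8  [2·M = A+B = (8, 15)+(3, 1)]
   so M = (11/2, 8)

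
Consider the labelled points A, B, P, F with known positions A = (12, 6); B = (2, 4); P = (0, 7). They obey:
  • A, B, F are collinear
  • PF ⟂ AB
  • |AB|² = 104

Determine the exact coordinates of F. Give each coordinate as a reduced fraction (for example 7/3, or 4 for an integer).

1. F_x = 17/26  [[A, B, F are collinear ⇒ 2x-10y+36=0] ∩ [PF ⟂ AB ⇒ -10x-2y+14=0]]
2. F_y = 97/26  [[A, B, F are collinear ⇒ 2x-10y+36=0] ∩ [PF ⟂ AB ⇒ -10x-2y+14=0]]
   so F = (17/26, 97/26)

F = (17/26, 97/26)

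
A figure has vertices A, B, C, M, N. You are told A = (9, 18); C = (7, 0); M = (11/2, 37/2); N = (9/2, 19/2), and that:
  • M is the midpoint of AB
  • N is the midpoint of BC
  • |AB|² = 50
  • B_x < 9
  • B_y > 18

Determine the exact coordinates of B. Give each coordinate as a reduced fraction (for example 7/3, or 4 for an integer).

1. B_x = 2  [B = 2·M−A = 2·(11/2, 37/2)−(9, 18)]
2. B_y = 19  [B = 2·M−A = 2·(11/2, 37/2)−(9, 18)]
   so B = (2, 19)

B = (2, 19)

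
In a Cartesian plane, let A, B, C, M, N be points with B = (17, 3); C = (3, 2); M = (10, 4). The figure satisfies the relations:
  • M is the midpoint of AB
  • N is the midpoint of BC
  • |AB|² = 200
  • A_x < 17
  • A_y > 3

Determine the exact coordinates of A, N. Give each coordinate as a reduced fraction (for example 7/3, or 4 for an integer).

1. A_x = 3  [A = 2·M−B = 2·(10, 4)−(17, 3)]
2. A_y = 5  [A = 2·M−B = 2·(10, 4)−(17, 3)]
   so A = (3, 5)
3. N_x = 10  [2·N = B+C = (17, 3)+(3, 2)]
4. N_y = 5/2  [2·N = B+C = (17, 3)+(3, 2)]
   so N = (10, 5/2)

A = (3, 5)
N = (10, 5/2)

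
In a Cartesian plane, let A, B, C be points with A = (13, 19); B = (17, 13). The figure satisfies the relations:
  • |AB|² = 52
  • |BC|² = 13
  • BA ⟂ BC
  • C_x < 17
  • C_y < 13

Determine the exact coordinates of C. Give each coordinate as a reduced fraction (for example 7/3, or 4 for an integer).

C = (14, 11)

1. C_x = 14  [[BA ⟂ BC ⇒ -4x+6y-10=0] ∩ [|C−(17, 13)|²=13]]
2. C_y = 11  [[BA ⟂ BC ⇒ -4x+6y-10=0] ∩ [|C−(17, 13)|²=13]]
   so C = (14, 11)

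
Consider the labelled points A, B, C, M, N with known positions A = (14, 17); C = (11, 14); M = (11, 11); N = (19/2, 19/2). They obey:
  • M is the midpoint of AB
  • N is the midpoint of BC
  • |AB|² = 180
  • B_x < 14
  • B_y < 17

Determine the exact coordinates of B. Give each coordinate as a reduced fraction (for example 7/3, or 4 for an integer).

1. B_x = 8  [B = 2·M−A = 2·(11, 11)−(14, 17)]
2. B_y = 5  [B = 2·M−A = 2·(11, 11)−(14, 17)]
   so B = (8, 5)

B = (8, 5)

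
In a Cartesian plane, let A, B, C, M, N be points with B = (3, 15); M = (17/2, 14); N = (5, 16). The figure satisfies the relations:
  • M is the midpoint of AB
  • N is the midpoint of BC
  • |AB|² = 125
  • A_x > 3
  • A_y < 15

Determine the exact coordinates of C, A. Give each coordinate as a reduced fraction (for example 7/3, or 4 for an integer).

C = (7, 17)
A = (14, 13)

1. A_x = 14  [A = 2·M−B = 2·(17/2, 14)−(3, 15)]
2. A_y = 13  [A = 2·M−B = 2·(17/2, 14)−(3, 15)]
   so A = (14, 13)
3. C_x = 7  [C = 2·N−B = 2·(5, 16)−(3, 15)]
4. C_y = 17  [C = 2·N−B = 2·(5, 16)−(3, 15)]
   so C = (7, 17)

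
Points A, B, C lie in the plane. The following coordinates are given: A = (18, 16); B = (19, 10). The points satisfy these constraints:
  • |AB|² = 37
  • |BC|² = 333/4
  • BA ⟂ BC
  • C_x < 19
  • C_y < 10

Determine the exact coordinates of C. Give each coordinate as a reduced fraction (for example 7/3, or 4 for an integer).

1. C_x = 10  [[BA ⟂ BC ⇒ -1x+6y-41=0] ∩ [|C−(19, 10)|²=333/4]]
2. C_y = 17/2  [[BA ⟂ BC ⇒ -1x+6y-41=0] ∩ [|C−(19, 10)|²=333/4]]
   so C = (10, 17/2)

C = (10, 17/2)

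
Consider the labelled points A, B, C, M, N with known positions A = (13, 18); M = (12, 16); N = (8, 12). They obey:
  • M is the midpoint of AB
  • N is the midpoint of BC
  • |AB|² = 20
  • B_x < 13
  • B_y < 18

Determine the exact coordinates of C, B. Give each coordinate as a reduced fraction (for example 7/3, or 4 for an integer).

C = (5, 10)
B = (11, 14)

1. B_x = 11  [B = 2·M−A = 2·(12, 16)−(13, 18)]
2. B_y = 14  [B = 2·M−A = 2·(12, 16)−(13, 18)]
   so B = (11, 14)
3. C_x = 5  [C = 2·N−B = 2·(8, 12)−(11, 14)]
4. C_y = 10  [C = 2·N−B = 2·(8, 12)−(11, 14)]
   so C = (5, 10)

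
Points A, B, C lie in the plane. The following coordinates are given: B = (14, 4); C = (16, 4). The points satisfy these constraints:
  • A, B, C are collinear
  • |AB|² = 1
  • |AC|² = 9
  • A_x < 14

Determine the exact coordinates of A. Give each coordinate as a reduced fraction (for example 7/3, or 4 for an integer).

A = (13, 4)

1. A_x = 13  [[A, B, C are collinear ⇒ 2y-8=0] ∩ [|A−(14, 4)|²=1]]
2. A_y = 4  [[A, B, C are collinear ⇒ 2y-8=0] ∩ [|A−(14, 4)|²=1]]
   so A = (13, 4)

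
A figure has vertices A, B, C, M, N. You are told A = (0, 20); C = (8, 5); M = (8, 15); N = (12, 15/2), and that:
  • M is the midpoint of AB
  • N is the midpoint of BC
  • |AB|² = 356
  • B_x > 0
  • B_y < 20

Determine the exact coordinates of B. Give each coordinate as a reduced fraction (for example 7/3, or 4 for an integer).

1. B_x = 16  [B = 2·M−A = 2·(8, 15)−(0, 20)]
2. B_y = 10  [B = 2·M−A = 2·(8, 15)−(0, 20)]
   so B = (16, 10)

B = (16, 10)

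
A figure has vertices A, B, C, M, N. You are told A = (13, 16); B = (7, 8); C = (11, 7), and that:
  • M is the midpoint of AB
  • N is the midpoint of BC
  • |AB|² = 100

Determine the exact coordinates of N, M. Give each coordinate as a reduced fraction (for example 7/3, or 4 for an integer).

N = (9, 15/2)
M = (10, 12)

1. M_x = 10  [2·M = A+B = (13, 16)+(7, 8)]
2. M_y = 12  [2·M = A+B = (13, 16)+(7, 8)]
   so M = (10, 12)
3. N_x = 9  [2·N = B+C = (7, 8)+(11, 7)]
4. N_y = 15/2  [2·N = B+C = (7, 8)+(11, 7)]
   so N = (9, 15/2)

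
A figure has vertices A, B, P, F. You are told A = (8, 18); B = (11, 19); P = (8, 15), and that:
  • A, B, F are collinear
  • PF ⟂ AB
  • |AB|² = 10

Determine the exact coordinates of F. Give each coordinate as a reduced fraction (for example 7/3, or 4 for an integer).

F = (71/10, 177/10)

1. F_x = 71/10  [[A, B, F are collinear ⇒ -1x+3y-46=0] ∩ [PF ⟂ AB ⇒ 3x+1y-39=0]]
2. F_y = 177/10  [[A, B, F are collinear ⇒ -1x+3y-46=0] ∩ [PF ⟂ AB ⇒ 3x+1y-39=0]]
   so F = (71/10, 177/10)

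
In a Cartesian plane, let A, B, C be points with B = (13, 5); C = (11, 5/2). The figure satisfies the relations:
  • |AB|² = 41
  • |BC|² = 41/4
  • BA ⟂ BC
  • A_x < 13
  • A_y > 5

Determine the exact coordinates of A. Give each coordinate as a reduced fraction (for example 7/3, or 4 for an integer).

1. A_x = 8  [[BA ⟂ BC ⇒ -2x-5/2y+77/2=0] ∩ [|A−(13, 5)|²=41]]
2. A_y = 9  [[BA ⟂ BC ⇒ -2x-5/2y+77/2=0] ∩ [|A−(13, 5)|²=41]]
   so A = (8, 9)

A = (8, 9)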